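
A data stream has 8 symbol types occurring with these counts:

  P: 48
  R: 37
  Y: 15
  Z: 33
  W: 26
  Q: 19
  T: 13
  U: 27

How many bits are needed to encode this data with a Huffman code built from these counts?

Build the Huffman tree bottom-up:
combine T(13), Y(15) → 28
combine Q(19), W(26) → 45
combine U(27), 28 → 55
combine Z(33), R(37) → 70
combine 45, P(48) → 93
combine 55, 70 → 125
combine 93, 125 → 218
The encoded length is the sum of every internal node's weight: 28 + 45 + 55 + 70 + 93 + 125 + 218 = 634 bits.

634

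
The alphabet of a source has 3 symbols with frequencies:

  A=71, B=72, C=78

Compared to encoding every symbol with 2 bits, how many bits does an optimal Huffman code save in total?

78

Fixed-length: 2 bits × 221 symbols = 442 bits.
Huffman merges:
combine A(71), B(72) → 143
combine C(78), 143 → 221
Huffman total = 143 + 221 = 364 bits.
Saving = 442 − 364 = 78 bits.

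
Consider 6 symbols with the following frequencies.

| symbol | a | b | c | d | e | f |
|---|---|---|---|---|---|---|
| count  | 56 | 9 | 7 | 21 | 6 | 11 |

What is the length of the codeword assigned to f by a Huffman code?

Build the tree from the bottom:
merge e(6) and c(7): 13
merge b(9) and f(11): 20
merge 13 and 20: 33
merge d(21) and 33: 54
merge 54 and a(56): 110
f's leaf is at depth 4, giving a 4-bit codeword.

4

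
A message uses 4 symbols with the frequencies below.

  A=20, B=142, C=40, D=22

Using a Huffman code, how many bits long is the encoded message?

Merge the two smallest weights repeatedly:
combine A(20), D(22) → 42
combine C(40), 42 → 82
combine 82, B(142) → 224
Each symbol's bit-cost is frequency × depth; summing gives 348 bits (equivalently 42 + 82 + 224).

348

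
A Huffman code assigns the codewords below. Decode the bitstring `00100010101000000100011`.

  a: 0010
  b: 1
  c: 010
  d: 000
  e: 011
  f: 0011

aabcdaf

Read left to right; each codeword is recognised as soon as it completes (prefix code):
  0010→a | 0010→a | 1→b | 010→c | 000→d | 0010→a | 0011→f
Decoded message: aabcdaf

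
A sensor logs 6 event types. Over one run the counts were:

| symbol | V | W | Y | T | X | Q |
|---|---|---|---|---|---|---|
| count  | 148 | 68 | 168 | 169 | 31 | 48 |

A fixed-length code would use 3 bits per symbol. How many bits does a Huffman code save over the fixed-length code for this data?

Fixed-length: 3 bits × 632 symbols = 1896 bits.
Huffman merges:
X(31) + Q(48) → 79
W(68) + 79 → 147
147 + V(148) → 295
Y(168) + T(169) → 337
295 + 337 → 632
Huffman total = 79 + 147 + 295 + 337 + 632 = 1490 bits.
Saving = 1896 − 1490 = 406 bits.

406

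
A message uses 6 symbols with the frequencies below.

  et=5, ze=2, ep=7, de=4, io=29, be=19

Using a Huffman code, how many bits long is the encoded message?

Merge the two smallest weights repeatedly:
merge ze(2) and de(4): 6
merge et(5) and 6: 11
merge ep(7) and 11: 18
merge 18 and be(19): 37
merge io(29) and 37: 66
The encoded length is the sum of every internal node's weight: 6 + 11 + 18 + 37 + 66 = 138 bits.

138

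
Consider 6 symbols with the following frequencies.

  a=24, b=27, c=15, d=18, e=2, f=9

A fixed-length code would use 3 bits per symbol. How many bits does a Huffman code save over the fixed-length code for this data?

58

Fixed-length: 3 bits × 95 symbols = 285 bits.
Huffman merges:
e(2) + f(9) → 11
11 + c(15) → 26
d(18) + a(24) → 42
26 + b(27) → 53
42 + 53 → 95
Huffman total = 11 + 26 + 42 + 53 + 95 = 227 bits.
Saving = 285 − 227 = 58 bits.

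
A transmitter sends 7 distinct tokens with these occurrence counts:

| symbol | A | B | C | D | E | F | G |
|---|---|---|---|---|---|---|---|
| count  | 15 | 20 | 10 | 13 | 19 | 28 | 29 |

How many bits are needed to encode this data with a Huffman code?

368

Greedily combine the two least-frequent nodes:
combine C(10), D(13) → 23
combine A(15), E(19) → 34
combine B(20), 23 → 43
combine F(28), G(29) → 57
combine 34, 43 → 77
combine 57, 77 → 134
The encoded length is the sum of every internal node's weight: 23 + 34 + 43 + 57 + 77 + 134 = 368 bits.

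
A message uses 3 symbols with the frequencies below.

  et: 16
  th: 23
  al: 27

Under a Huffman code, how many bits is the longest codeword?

2

Merge the two lowest-weight nodes at each step:
merge et(16) and th(23): 39
merge al(27) and 39: 66
The first pair merged (et, th) ends up deepest, at depth 2.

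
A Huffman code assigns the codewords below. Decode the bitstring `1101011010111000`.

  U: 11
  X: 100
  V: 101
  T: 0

Read left to right; each codeword is recognised as soon as it completes (prefix code):
  11→U | 0→T | 101→V | 101→V | 0→T | 11→U | 100→X | 0→T
Decoded message: UTVVTUXT

UTVVTUXT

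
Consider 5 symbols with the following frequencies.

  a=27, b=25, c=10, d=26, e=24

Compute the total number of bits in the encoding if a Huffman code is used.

258

Merge the two smallest weights repeatedly:
c(10) + e(24) → 34
b(25) + d(26) → 51
a(27) + 34 → 61
51 + 61 → 112
Total encoded bits = sum of merged weights = 34 + 51 + 61 + 112 = 258.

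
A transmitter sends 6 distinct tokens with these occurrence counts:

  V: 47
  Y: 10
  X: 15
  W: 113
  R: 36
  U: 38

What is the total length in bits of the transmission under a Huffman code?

Greedily combine the two least-frequent nodes:
merge Y(10) and X(15): 25
merge 25 and R(36): 61
merge U(38) and V(47): 85
merge 61 and 85: 146
merge W(113) and 146: 259
Each symbol's bit-cost is frequency × depth; summing gives 576 bits (equivalently 25 + 61 + 85 + 146 + 259).

576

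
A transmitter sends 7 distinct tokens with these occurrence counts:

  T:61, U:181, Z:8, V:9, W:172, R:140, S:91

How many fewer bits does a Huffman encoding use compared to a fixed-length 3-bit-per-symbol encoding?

398

Fixed-length: 3 bits × 662 symbols = 1986 bits.
Huffman merges:
Z(8) + V(9) → 17
17 + T(61) → 78
78 + S(91) → 169
R(140) + 169 → 309
W(172) + U(181) → 353
309 + 353 → 662
Huffman total = 17 + 78 + 169 + 309 + 353 + 662 = 1588 bits.
Saving = 1986 − 1588 = 398 bits.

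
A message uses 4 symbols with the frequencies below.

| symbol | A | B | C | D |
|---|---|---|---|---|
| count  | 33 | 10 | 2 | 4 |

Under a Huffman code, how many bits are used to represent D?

3

Build the tree from the bottom:
combine C(2), D(4) → 6
combine 6, B(10) → 16
combine 16, A(33) → 49
D sits 3 levels below the root, so its codeword is 3 bits.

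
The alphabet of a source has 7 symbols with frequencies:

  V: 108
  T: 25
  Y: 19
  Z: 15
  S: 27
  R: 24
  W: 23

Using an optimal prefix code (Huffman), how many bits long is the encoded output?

588

Greedily combine the two least-frequent nodes:
combine Z(15), Y(19) → 34
combine W(23), R(24) → 47
combine T(25), S(27) → 52
combine 34, 47 → 81
combine 52, 81 → 133
combine V(108), 133 → 241
The encoded length is the sum of every internal node's weight: 34 + 47 + 52 + 81 + 133 + 241 = 588 bits.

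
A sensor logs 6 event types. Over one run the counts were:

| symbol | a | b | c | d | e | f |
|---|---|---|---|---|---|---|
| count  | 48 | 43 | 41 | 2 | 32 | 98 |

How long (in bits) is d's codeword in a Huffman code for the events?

4

Build the tree from the bottom:
combine d(2), e(32) → 34
combine 34, c(41) → 75
combine b(43), a(48) → 91
combine 75, 91 → 166
combine f(98), 166 → 264
The subtree containing d is merged 4 times, so code length = 4.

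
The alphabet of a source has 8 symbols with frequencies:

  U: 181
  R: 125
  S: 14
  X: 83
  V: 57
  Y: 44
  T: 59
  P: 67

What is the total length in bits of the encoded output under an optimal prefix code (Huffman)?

1757

Build the Huffman tree bottom-up:
combine S(14), Y(44) → 58
combine V(57), 58 → 115
combine T(59), P(67) → 126
combine X(83), 115 → 198
combine R(125), 126 → 251
combine U(181), 198 → 379
combine 251, 379 → 630
Total encoded bits = sum of merged weights = 58 + 115 + 126 + 198 + 251 + 379 + 630 = 1757.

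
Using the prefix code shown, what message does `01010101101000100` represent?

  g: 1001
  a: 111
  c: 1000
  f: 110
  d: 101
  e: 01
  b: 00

eeeedbeb

Read left to right; each codeword is recognised as soon as it completes (prefix code):
  01→e | 01→e | 01→e | 01→e | 101→d | 00→b | 01→e | 00→b
Decoded message: eeeedbeb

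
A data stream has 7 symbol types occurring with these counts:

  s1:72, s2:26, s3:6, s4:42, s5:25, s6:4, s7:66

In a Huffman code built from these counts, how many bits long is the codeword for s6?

5

Huffman merges, smallest pair first:
merge s6(4) and s3(6): 10
merge 10 and s5(25): 35
merge s2(26) and 35: 61
merge s4(42) and 61: 103
merge s7(66) and s1(72): 138
merge 103 and 138: 241
s6 sits 5 levels below the root, so its codeword is 5 bits.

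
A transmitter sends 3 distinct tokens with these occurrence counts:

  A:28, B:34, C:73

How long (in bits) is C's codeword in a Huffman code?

Build the tree from the bottom:
merge A(28) and B(34): 62
merge 62 and C(73): 135
C sits one level below the root: a 1-bit codeword.

1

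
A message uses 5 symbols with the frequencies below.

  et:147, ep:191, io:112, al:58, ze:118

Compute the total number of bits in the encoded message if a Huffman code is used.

Merge the two smallest weights repeatedly:
al(58) + io(112) → 170
ze(118) + et(147) → 265
170 + ep(191) → 361
265 + 361 → 626
Each symbol's bit-cost is frequency × depth; summing gives 1422 bits (equivalently 170 + 265 + 361 + 626).

1422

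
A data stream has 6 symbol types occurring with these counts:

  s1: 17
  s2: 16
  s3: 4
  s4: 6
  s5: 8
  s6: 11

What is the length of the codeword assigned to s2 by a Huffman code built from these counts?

2

Repeatedly merge the two smallest:
s3(4) + s4(6) → 10
s5(8) + 10 → 18
s6(11) + s2(16) → 27
s1(17) + 18 → 35
27 + 35 → 62
The subtree containing s2 is merged 2 times, so code length = 2.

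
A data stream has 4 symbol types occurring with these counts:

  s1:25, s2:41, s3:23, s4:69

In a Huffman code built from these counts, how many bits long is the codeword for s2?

Huffman merges, smallest pair first:
combine s3(23), s1(25) → 48
combine s2(41), 48 → 89
combine s4(69), 89 → 158
s2 sits 2 levels below the root, so its codeword is 2 bits.

2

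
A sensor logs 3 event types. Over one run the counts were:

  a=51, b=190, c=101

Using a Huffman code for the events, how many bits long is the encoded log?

Build the Huffman tree bottom-up:
merge a(51) and c(101): 152
merge 152 and b(190): 342
Each symbol's bit-cost is frequency × depth; summing gives 494 bits (equivalently 152 + 342).

494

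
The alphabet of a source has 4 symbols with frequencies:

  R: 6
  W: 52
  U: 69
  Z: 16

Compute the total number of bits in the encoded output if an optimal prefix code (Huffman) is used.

239

Merge the two smallest weights repeatedly:
R(6) + Z(16) → 22
22 + W(52) → 74
U(69) + 74 → 143
Each symbol's bit-cost is frequency × depth; summing gives 239 bits (equivalently 22 + 74 + 143).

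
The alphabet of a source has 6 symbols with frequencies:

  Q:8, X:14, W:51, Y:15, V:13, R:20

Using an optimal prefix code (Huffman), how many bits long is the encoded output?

282

Merge the two smallest weights repeatedly:
merge Q(8) and V(13): 21
merge X(14) and Y(15): 29
merge R(20) and 21: 41
merge 29 and 41: 70
merge W(51) and 70: 121
The encoded length is the sum of every internal node's weight: 21 + 29 + 41 + 70 + 121 = 282 bits.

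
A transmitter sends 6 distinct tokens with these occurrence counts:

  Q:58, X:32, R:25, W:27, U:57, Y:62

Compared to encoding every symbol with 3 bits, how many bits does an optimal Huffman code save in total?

Fixed-length: 3 bits × 261 symbols = 783 bits.
Huffman merges:
R(25) + W(27) → 52
X(32) + 52 → 84
U(57) + Q(58) → 115
Y(62) + 84 → 146
115 + 146 → 261
Huffman total = 52 + 84 + 115 + 146 + 261 = 658 bits.
Saving = 783 − 658 = 125 bits.

125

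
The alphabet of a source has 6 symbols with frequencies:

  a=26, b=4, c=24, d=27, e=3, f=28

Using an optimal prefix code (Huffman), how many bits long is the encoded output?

262

Merge the two smallest weights repeatedly:
merge e(3) and b(4): 7
merge 7 and c(24): 31
merge a(26) and d(27): 53
merge f(28) and 31: 59
merge 53 and 59: 112
Each symbol's bit-cost is frequency × depth; summing gives 262 bits (equivalently 7 + 31 + 53 + 59 + 112).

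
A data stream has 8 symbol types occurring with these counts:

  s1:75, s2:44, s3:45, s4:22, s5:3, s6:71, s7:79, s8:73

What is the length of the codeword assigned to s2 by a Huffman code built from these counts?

4

Repeatedly merge the two smallest:
combine s5(3), s4(22) → 25
combine 25, s2(44) → 69
combine s3(45), 69 → 114
combine s6(71), s8(73) → 144
combine s1(75), s7(79) → 154
combine 114, 144 → 258
combine 154, 258 → 412
The subtree containing s2 is merged 4 times, so code length = 4.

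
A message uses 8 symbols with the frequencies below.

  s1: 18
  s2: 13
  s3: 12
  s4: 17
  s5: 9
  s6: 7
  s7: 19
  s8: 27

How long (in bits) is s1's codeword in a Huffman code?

3

Huffman merges, smallest pair first:
s6(7) + s5(9) → 16
s3(12) + s2(13) → 25
16 + s4(17) → 33
s1(18) + s7(19) → 37
25 + s8(27) → 52
33 + 37 → 70
52 + 70 → 122
s1's leaf is at depth 3, giving a 3-bit codeword.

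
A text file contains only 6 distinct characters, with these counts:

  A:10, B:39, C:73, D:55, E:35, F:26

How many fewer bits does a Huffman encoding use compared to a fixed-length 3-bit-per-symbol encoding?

131

Fixed-length: 3 bits × 238 symbols = 714 bits.
Huffman merges:
A(10) + F(26) → 36
E(35) + 36 → 71
B(39) + D(55) → 94
71 + C(73) → 144
94 + 144 → 238
Huffman total = 36 + 71 + 94 + 144 + 238 = 583 bits.
Saving = 714 − 583 = 131 bits.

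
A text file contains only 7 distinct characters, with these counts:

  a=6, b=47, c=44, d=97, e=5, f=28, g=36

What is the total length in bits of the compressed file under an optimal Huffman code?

645

Build the Huffman tree bottom-up:
e(5) + a(6) → 11
11 + f(28) → 39
g(36) + 39 → 75
c(44) + b(47) → 91
75 + 91 → 166
d(97) + 166 → 263
Total encoded bits = sum of merged weights = 11 + 39 + 75 + 91 + 166 + 263 = 645.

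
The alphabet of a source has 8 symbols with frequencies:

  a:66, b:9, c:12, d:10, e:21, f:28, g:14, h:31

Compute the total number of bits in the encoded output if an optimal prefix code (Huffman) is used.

521

Build the Huffman tree bottom-up:
b(9) + d(10) → 19
c(12) + g(14) → 26
19 + e(21) → 40
26 + f(28) → 54
h(31) + 40 → 71
54 + a(66) → 120
71 + 120 → 191
Total encoded bits = sum of merged weights = 19 + 26 + 40 + 54 + 71 + 120 + 191 = 521.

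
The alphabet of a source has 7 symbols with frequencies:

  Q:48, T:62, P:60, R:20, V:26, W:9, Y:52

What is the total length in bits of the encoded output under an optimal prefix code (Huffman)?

738

Greedily combine the two least-frequent nodes:
combine W(9), R(20) → 29
combine V(26), 29 → 55
combine Q(48), Y(52) → 100
combine 55, P(60) → 115
combine T(62), 100 → 162
combine 115, 162 → 277
The encoded length is the sum of every internal node's weight: 29 + 55 + 100 + 115 + 162 + 277 = 738 bits.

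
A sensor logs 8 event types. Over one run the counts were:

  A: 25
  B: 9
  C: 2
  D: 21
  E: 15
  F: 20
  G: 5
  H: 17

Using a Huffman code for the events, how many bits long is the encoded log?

319

Greedily combine the two least-frequent nodes:
merge C(2) and G(5): 7
merge 7 and B(9): 16
merge E(15) and 16: 31
merge H(17) and F(20): 37
merge D(21) and A(25): 46
merge 31 and 37: 68
merge 46 and 68: 114
Total encoded bits = sum of merged weights = 7 + 16 + 31 + 37 + 46 + 68 + 114 = 319.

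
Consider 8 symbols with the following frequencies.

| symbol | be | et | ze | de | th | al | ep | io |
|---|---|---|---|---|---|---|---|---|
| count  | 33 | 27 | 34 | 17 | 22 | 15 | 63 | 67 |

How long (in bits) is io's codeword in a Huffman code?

2

Huffman merges, smallest pair first:
combine al(15), de(17) → 32
combine th(22), et(27) → 49
combine 32, be(33) → 65
combine ze(34), 49 → 83
combine ep(63), 65 → 128
combine io(67), 83 → 150
combine 128, 150 → 278
io sits 2 levels below the root, so its codeword is 2 bits.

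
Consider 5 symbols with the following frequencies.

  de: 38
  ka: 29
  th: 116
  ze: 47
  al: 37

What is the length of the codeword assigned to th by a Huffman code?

1

Build the tree from the bottom:
merge ka(29) and al(37): 66
merge de(38) and ze(47): 85
merge 66 and 85: 151
merge th(116) and 151: 267
th is merged only at the final step, so code length = 1.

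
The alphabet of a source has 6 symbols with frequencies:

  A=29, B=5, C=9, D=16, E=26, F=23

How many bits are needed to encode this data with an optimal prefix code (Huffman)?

260

Merge the two smallest weights repeatedly:
merge B(5) and C(9): 14
merge 14 and D(16): 30
merge F(23) and E(26): 49
merge A(29) and 30: 59
merge 49 and 59: 108
The encoded length is the sum of every internal node's weight: 14 + 30 + 49 + 59 + 108 = 260 bits.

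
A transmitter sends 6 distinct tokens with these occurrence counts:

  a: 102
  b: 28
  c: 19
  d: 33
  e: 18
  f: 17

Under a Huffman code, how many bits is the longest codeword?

4

Merge the two lowest-weight nodes at each step:
combine f(17), e(18) → 35
combine c(19), b(28) → 47
combine d(33), 35 → 68
combine 47, 68 → 115
combine a(102), 115 → 217
The first pair merged (f, e) ends up deepest, at depth 4.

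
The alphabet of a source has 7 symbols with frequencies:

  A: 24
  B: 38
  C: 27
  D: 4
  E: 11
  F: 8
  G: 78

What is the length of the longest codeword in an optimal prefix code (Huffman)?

5

Merge the two lowest-weight nodes at each step:
combine D(4), F(8) → 12
combine E(11), 12 → 23
combine 23, A(24) → 47
combine C(27), B(38) → 65
combine 47, 65 → 112
combine G(78), 112 → 190
The first pair merged (D, F) ends up deepest, at depth 5.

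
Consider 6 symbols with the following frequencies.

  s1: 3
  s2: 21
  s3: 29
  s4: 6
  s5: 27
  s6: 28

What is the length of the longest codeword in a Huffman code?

4

Merge the two lowest-weight nodes at each step:
merge s1(3) and s4(6): 9
merge 9 and s2(21): 30
merge s5(27) and s6(28): 55
merge s3(29) and 30: 59
merge 55 and 59: 114
Maximum depth reached is 4.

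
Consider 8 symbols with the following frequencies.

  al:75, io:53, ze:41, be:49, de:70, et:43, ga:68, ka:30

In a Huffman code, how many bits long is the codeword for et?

3

Build the tree from the bottom:
combine ka(30), ze(41) → 71
combine et(43), be(49) → 92
combine io(53), ga(68) → 121
combine de(70), 71 → 141
combine al(75), 92 → 167
combine 121, 141 → 262
combine 167, 262 → 429
et sits 3 levels below the root, so its codeword is 3 bits.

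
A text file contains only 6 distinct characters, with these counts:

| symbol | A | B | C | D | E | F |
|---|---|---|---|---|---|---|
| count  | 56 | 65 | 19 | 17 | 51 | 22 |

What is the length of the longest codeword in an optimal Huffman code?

4

Merge the two lowest-weight nodes at each step:
combine D(17), C(19) → 36
combine F(22), 36 → 58
combine E(51), A(56) → 107
combine 58, B(65) → 123
combine 107, 123 → 230
Maximum depth reached is 4.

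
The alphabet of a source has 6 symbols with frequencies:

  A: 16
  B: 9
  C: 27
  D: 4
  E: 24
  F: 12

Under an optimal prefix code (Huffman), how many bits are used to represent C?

Build the tree from the bottom:
combine D(4), B(9) → 13
combine F(12), 13 → 25
combine A(16), E(24) → 40
combine 25, C(27) → 52
combine 40, 52 → 92
C sits 2 levels below the root, so its codeword is 2 bits.

2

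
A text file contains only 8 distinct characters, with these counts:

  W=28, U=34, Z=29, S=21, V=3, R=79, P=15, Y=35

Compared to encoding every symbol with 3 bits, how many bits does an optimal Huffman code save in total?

Fixed-length: 3 bits × 244 symbols = 732 bits.
Huffman merges:
merge V(3) and P(15): 18
merge 18 and S(21): 39
merge W(28) and Z(29): 57
merge U(34) and Y(35): 69
merge 39 and 57: 96
merge 69 and R(79): 148
merge 96 and 148: 244
Huffman total = 18 + 39 + 57 + 69 + 96 + 148 + 244 = 671 bits.
Saving = 732 − 671 = 61 bits.

61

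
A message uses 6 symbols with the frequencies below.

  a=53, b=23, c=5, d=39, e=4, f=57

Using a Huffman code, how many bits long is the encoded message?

403

Greedily combine the two least-frequent nodes:
e(4) + c(5) → 9
9 + b(23) → 32
32 + d(39) → 71
a(53) + f(57) → 110
71 + 110 → 181
Total encoded bits = sum of merged weights = 9 + 32 + 71 + 110 + 181 = 403.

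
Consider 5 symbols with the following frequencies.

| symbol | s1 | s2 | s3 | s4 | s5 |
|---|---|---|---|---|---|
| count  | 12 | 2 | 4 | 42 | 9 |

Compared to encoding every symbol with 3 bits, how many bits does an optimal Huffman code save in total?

90

Fixed-length: 3 bits × 69 symbols = 207 bits.
Huffman merges:
s2(2) + s3(4) → 6
6 + s5(9) → 15
s1(12) + 15 → 27
27 + s4(42) → 69
Huffman total = 6 + 15 + 27 + 69 = 117 bits.
Saving = 207 − 117 = 90 bits.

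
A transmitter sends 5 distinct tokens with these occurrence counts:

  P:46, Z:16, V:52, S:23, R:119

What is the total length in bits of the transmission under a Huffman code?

Build the Huffman tree bottom-up:
merge Z(16) and S(23): 39
merge 39 and P(46): 85
merge V(52) and 85: 137
merge R(119) and 137: 256
Each symbol's bit-cost is frequency × depth; summing gives 517 bits (equivalently 39 + 85 + 137 + 256).

517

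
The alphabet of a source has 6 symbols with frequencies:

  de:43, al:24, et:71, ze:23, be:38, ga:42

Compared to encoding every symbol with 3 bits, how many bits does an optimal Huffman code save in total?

Fixed-length: 3 bits × 241 symbols = 723 bits.
Huffman merges:
merge ze(23) and al(24): 47
merge be(38) and ga(42): 80
merge de(43) and 47: 90
merge et(71) and 80: 151
merge 90 and 151: 241
Huffman total = 47 + 80 + 90 + 151 + 241 = 609 bits.
Saving = 723 − 609 = 114 bits.

114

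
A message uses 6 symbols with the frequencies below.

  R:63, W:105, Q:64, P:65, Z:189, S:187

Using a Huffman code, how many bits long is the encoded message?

Build the Huffman tree bottom-up:
R(63) + Q(64) → 127
P(65) + W(105) → 170
127 + 170 → 297
S(187) + Z(189) → 376
297 + 376 → 673
Each symbol's bit-cost is frequency × depth; summing gives 1643 bits (equivalently 127 + 170 + 297 + 376 + 673).

1643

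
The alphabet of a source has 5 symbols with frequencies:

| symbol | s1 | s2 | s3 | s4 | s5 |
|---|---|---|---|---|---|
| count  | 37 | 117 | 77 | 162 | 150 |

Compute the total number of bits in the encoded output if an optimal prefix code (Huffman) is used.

1200

Build the Huffman tree bottom-up:
merge s1(37) and s3(77): 114
merge 114 and s2(117): 231
merge s5(150) and s4(162): 312
merge 231 and 312: 543
Total encoded bits = sum of merged weights = 114 + 231 + 312 + 543 = 1200.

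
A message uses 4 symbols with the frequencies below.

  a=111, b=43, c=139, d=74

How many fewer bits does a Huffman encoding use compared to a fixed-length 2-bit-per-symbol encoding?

Fixed-length: 2 bits × 367 symbols = 734 bits.
Huffman merges:
merge b(43) and d(74): 117
merge a(111) and 117: 228
merge c(139) and 228: 367
Huffman total = 117 + 228 + 367 = 712 bits.
Saving = 734 − 712 = 22 bits.

22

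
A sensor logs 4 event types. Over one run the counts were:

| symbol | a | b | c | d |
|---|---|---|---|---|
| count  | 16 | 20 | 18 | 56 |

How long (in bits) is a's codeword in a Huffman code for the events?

Repeatedly merge the two smallest:
combine a(16), c(18) → 34
combine b(20), 34 → 54
combine 54, d(56) → 110
a's leaf is at depth 3, giving a 3-bit codeword.

3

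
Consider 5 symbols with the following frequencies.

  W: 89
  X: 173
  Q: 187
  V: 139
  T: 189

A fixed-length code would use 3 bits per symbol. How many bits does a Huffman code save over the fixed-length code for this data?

Fixed-length: 3 bits × 777 symbols = 2331 bits.
Huffman merges:
W(89) + V(139) → 228
X(173) + Q(187) → 360
T(189) + 228 → 417
360 + 417 → 777
Huffman total = 228 + 360 + 417 + 777 = 1782 bits.
Saving = 2331 − 1782 = 549 bits.

549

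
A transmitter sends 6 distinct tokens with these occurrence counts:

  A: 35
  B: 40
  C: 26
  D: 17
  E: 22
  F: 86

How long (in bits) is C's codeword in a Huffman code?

3

Repeatedly merge the two smallest:
combine D(17), E(22) → 39
combine C(26), A(35) → 61
combine 39, B(40) → 79
combine 61, 79 → 140
combine F(86), 140 → 226
C sits 3 levels below the root, so its codeword is 3 bits.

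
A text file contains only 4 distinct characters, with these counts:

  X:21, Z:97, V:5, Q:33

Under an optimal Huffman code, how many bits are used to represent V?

3

Repeatedly merge the two smallest:
V(5) + X(21) → 26
26 + Q(33) → 59
59 + Z(97) → 156
The subtree containing V is merged 3 times, so code length = 3.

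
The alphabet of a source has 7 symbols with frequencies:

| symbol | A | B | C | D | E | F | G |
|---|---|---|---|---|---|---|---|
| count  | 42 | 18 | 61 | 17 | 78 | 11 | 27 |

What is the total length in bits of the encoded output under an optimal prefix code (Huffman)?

Build the Huffman tree bottom-up:
merge F(11) and D(17): 28
merge B(18) and G(27): 45
merge 28 and A(42): 70
merge 45 and C(61): 106
merge 70 and E(78): 148
merge 106 and 148: 254
Total encoded bits = sum of merged weights = 28 + 45 + 70 + 106 + 148 + 254 = 651.

651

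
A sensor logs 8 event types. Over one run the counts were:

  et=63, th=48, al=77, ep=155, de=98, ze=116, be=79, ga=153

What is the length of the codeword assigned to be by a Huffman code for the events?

3

Repeatedly merge the two smallest:
th(48) + et(63) → 111
al(77) + be(79) → 156
de(98) + 111 → 209
ze(116) + ga(153) → 269
ep(155) + 156 → 311
209 + 269 → 478
311 + 478 → 789
be's leaf is at depth 3, giving a 3-bit codeword.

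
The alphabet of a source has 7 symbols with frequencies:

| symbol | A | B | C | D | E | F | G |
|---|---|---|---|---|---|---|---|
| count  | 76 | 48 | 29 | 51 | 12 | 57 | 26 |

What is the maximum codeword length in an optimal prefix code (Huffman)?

4

Merge the two lowest-weight nodes at each step:
combine E(12), G(26) → 38
combine C(29), 38 → 67
combine B(48), D(51) → 99
combine F(57), 67 → 124
combine A(76), 99 → 175
combine 124, 175 → 299
The first pair merged (E, G) ends up deepest, at depth 4.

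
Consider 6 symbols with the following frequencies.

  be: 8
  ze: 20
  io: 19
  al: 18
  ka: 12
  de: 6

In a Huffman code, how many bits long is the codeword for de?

Huffman merges, smallest pair first:
de(6) + be(8) → 14
ka(12) + 14 → 26
al(18) + io(19) → 37
ze(20) + 26 → 46
37 + 46 → 83
The subtree containing de is merged 4 times, so code length = 4.

4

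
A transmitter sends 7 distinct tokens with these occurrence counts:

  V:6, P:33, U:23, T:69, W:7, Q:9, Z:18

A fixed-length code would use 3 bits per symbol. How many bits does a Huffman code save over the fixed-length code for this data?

103

Fixed-length: 3 bits × 165 symbols = 495 bits.
Huffman merges:
merge V(6) and W(7): 13
merge Q(9) and 13: 22
merge Z(18) and 22: 40
merge U(23) and P(33): 56
merge 40 and 56: 96
merge T(69) and 96: 165
Huffman total = 13 + 22 + 40 + 56 + 96 + 165 = 392 bits.
Saving = 495 − 392 = 103 bits.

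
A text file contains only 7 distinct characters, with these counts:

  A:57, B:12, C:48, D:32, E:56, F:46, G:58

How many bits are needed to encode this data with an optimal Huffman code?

856

Greedily combine the two least-frequent nodes:
merge B(12) and D(32): 44
merge 44 and F(46): 90
merge C(48) and E(56): 104
merge A(57) and G(58): 115
merge 90 and 104: 194
merge 115 and 194: 309
The encoded length is the sum of every internal node's weight: 44 + 90 + 104 + 115 + 194 + 309 = 856 bits.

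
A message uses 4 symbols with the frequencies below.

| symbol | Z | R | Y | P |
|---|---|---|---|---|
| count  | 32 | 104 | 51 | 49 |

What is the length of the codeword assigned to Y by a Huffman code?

Build the tree from the bottom:
combine Z(32), P(49) → 81
combine Y(51), 81 → 132
combine R(104), 132 → 236
Y's leaf is at depth 2, giving a 2-bit codeword.

2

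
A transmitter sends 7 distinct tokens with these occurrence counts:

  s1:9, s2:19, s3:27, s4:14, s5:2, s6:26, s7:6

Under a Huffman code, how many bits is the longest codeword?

Merge the two lowest-weight nodes at each step:
combine s5(2), s7(6) → 8
combine 8, s1(9) → 17
combine s4(14), 17 → 31
combine s2(19), s6(26) → 45
combine s3(27), 31 → 58
combine 45, 58 → 103
Maximum depth reached is 5.

5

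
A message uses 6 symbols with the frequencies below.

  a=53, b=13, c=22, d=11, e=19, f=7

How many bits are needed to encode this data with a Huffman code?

287

Merge the two smallest weights repeatedly:
merge f(7) and d(11): 18
merge b(13) and 18: 31
merge e(19) and c(22): 41
merge 31 and 41: 72
merge a(53) and 72: 125
Total encoded bits = sum of merged weights = 18 + 31 + 41 + 72 + 125 = 287.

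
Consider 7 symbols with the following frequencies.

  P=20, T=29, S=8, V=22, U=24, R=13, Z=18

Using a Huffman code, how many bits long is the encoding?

370

Build the Huffman tree bottom-up:
merge S(8) and R(13): 21
merge Z(18) and P(20): 38
merge 21 and V(22): 43
merge U(24) and T(29): 53
merge 38 and 43: 81
merge 53 and 81: 134
The encoded length is the sum of every internal node's weight: 21 + 38 + 43 + 53 + 81 + 134 = 370 bits.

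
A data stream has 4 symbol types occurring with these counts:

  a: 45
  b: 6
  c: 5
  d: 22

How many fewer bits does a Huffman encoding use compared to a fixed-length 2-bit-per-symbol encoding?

34

Fixed-length: 2 bits × 78 symbols = 156 bits.
Huffman merges:
merge c(5) and b(6): 11
merge 11 and d(22): 33
merge 33 and a(45): 78
Huffman total = 11 + 33 + 78 = 122 bits.
Saving = 156 − 122 = 34 bits.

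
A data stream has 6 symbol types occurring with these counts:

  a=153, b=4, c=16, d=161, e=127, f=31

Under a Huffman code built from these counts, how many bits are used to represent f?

Huffman merges, smallest pair first:
merge b(4) and c(16): 20
merge 20 and f(31): 51
merge 51 and e(127): 178
merge a(153) and d(161): 314
merge 178 and 314: 492
The subtree containing f is merged 3 times, so code length = 3.

3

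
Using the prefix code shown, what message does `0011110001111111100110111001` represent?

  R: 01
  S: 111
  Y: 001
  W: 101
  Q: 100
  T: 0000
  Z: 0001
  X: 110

Read left to right; each codeword is recognised as soon as it completes (prefix code):
  001→Y | 111→S | 0001→Z | 111→S | 111→S | 100→Q | 110→X | 111→S | 001→Y
Decoded message: YSZSSQXSY

YSZSSQXSY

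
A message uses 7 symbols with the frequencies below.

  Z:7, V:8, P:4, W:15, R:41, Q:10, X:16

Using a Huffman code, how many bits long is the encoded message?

250

Greedily combine the two least-frequent nodes:
merge P(4) and Z(7): 11
merge V(8) and Q(10): 18
merge 11 and W(15): 26
merge X(16) and 18: 34
merge 26 and 34: 60
merge R(41) and 60: 101
The encoded length is the sum of every internal node's weight: 11 + 18 + 26 + 34 + 60 + 101 = 250 bits.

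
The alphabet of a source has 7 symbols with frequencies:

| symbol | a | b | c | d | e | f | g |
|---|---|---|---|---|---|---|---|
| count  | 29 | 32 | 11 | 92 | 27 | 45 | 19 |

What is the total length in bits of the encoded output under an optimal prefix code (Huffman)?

658

Merge the two smallest weights repeatedly:
combine c(11), g(19) → 30
combine e(27), a(29) → 56
combine 30, b(32) → 62
combine f(45), 56 → 101
combine 62, d(92) → 154
combine 101, 154 → 255
The encoded length is the sum of every internal node's weight: 30 + 56 + 62 + 101 + 154 + 255 = 658 bits.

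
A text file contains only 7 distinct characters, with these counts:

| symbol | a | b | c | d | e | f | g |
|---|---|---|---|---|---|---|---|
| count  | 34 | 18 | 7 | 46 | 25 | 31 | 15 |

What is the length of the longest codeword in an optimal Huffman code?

Merge the two lowest-weight nodes at each step:
c(7) + g(15) → 22
b(18) + 22 → 40
e(25) + f(31) → 56
a(34) + 40 → 74
d(46) + 56 → 102
74 + 102 → 176
The rarest symbols sit at the bottom; the longest codeword is 4 bits.

4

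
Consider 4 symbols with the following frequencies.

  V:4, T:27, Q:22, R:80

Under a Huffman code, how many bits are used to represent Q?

3

Huffman merges, smallest pair first:
merge V(4) and Q(22): 26
merge 26 and T(27): 53
merge 53 and R(80): 133
Q's leaf is at depth 3, giving a 3-bit codeword.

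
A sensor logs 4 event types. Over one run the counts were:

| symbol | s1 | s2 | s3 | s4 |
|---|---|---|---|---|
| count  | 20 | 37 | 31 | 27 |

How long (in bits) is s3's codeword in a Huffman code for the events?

2

Huffman merges, smallest pair first:
combine s1(20), s4(27) → 47
combine s3(31), s2(37) → 68
combine 47, 68 → 115
s3's leaf is at depth 2, giving a 2-bit codeword.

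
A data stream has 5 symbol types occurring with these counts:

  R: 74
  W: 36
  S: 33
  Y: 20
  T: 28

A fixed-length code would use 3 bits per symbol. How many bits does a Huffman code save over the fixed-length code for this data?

148

Fixed-length: 3 bits × 191 symbols = 573 bits.
Huffman merges:
combine Y(20), T(28) → 48
combine S(33), W(36) → 69
combine 48, 69 → 117
combine R(74), 117 → 191
Huffman total = 48 + 69 + 117 + 191 = 425 bits.
Saving = 573 − 425 = 148 bits.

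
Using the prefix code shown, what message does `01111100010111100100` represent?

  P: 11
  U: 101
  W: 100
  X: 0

XPPWXUPWW

Read left to right; each codeword is recognised as soon as it completes (prefix code):
  0→X | 11→P | 11→P | 100→W | 0→X | 101→U | 11→P | 100→W | 100→W
Decoded message: XPPWXUPWW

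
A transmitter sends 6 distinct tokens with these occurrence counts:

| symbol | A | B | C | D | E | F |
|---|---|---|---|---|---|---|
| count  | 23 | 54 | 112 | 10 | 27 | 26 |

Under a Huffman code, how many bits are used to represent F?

Build the tree from the bottom:
merge D(10) and A(23): 33
merge F(26) and E(27): 53
merge 33 and 53: 86
merge B(54) and 86: 140
merge C(112) and 140: 252
F sits 4 levels below the root, so its codeword is 4 bits.

4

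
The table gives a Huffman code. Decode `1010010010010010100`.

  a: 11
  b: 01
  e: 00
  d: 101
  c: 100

decccde

Read left to right; each codeword is recognised as soon as it completes (prefix code):
  101→d | 00→e | 100→c | 100→c | 100→c | 101→d | 00→e
Decoded message: decccde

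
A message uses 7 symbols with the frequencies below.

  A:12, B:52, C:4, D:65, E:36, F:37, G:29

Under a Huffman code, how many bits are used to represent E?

3

Build the tree from the bottom:
C(4) + A(12) → 16
16 + G(29) → 45
E(36) + F(37) → 73
45 + B(52) → 97
D(65) + 73 → 138
97 + 138 → 235
E sits 3 levels below the root, so its codeword is 3 bits.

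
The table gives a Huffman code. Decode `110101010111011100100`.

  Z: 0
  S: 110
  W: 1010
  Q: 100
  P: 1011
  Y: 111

Read left to right; each codeword is recognised as soon as it completes (prefix code):
  110→S | 1010→W | 1011→P | 1011→P | 100→Q | 100→Q
Decoded message: SWPPQQ

SWPPQQ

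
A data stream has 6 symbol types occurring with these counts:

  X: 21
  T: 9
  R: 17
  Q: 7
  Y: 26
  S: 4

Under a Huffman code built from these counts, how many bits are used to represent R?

Repeatedly merge the two smallest:
merge S(4) and Q(7): 11
merge T(9) and 11: 20
merge R(17) and 20: 37
merge X(21) and Y(26): 47
merge 37 and 47: 84
R's leaf is at depth 2, giving a 2-bit codeword.

2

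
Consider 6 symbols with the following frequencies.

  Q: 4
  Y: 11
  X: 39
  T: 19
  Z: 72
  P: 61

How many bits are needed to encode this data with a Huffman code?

461

Build the Huffman tree bottom-up:
combine Q(4), Y(11) → 15
combine 15, T(19) → 34
combine 34, X(39) → 73
combine P(61), Z(72) → 133
combine 73, 133 → 206
The encoded length is the sum of every internal node's weight: 15 + 34 + 73 + 133 + 206 = 461 bits.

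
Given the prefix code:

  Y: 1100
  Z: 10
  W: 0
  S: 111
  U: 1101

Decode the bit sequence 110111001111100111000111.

Read left to right; each codeword is recognised as soon as it completes (prefix code):
  1101→U | 1100→Y | 111→S | 1100→Y | 111→S | 0→W | 0→W | 0→W | 111→S
Decoded message: UYSYSWWWS

UYSYSWWWS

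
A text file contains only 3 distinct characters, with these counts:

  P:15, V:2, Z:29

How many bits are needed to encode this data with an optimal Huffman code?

Greedily combine the two least-frequent nodes:
combine V(2), P(15) → 17
combine 17, Z(29) → 46
Total encoded bits = sum of merged weights = 17 + 46 = 63.

63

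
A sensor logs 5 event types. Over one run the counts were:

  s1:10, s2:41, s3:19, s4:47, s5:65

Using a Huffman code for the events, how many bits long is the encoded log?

393

Build the Huffman tree bottom-up:
s1(10) + s3(19) → 29
29 + s2(41) → 70
s4(47) + s5(65) → 112
70 + 112 → 182
Total encoded bits = sum of merged weights = 29 + 70 + 112 + 182 = 393.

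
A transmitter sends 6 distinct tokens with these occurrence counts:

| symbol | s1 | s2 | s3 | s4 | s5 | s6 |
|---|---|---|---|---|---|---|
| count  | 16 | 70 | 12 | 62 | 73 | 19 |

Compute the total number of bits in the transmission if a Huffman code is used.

579

Merge the two smallest weights repeatedly:
s3(12) + s1(16) → 28
s6(19) + 28 → 47
47 + s4(62) → 109
s2(70) + s5(73) → 143
109 + 143 → 252
Each symbol's bit-cost is frequency × depth; summing gives 579 bits (equivalently 28 + 47 + 109 + 143 + 252).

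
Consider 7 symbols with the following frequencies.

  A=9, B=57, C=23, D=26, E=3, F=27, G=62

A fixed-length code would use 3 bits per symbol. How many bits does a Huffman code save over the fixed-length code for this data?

107

Fixed-length: 3 bits × 207 symbols = 621 bits.
Huffman merges:
merge E(3) and A(9): 12
merge 12 and C(23): 35
merge D(26) and F(27): 53
merge 35 and 53: 88
merge B(57) and G(62): 119
merge 88 and 119: 207
Huffman total = 12 + 35 + 53 + 88 + 119 + 207 = 514 bits.
Saving = 621 − 514 = 107 bits.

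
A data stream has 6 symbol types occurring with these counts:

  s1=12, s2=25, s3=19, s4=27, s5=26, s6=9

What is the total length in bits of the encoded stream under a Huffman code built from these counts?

297

Merge the two smallest weights repeatedly:
combine s6(9), s1(12) → 21
combine s3(19), 21 → 40
combine s2(25), s5(26) → 51
combine s4(27), 40 → 67
combine 51, 67 → 118
Total encoded bits = sum of merged weights = 21 + 40 + 51 + 67 + 118 = 297.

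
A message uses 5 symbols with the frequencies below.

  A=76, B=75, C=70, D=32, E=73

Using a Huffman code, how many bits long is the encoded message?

Build the Huffman tree bottom-up:
D(32) + C(70) → 102
E(73) + B(75) → 148
A(76) + 102 → 178
148 + 178 → 326
The encoded length is the sum of every internal node's weight: 102 + 148 + 178 + 326 = 754 bits.

754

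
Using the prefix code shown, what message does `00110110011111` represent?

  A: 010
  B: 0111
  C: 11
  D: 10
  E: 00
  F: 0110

ECFBC

Read left to right; each codeword is recognised as soon as it completes (prefix code):
  00→E | 11→C | 0110→F | 0111→B | 11→C
Decoded message: ECFBC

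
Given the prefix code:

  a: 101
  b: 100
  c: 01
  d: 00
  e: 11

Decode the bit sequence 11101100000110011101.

Read left to right; each codeword is recognised as soon as it completes (prefix code):
  11→e | 101→a | 100→b | 00→d | 01→c | 100→b | 11→e | 101→a
Decoded message: eabdcbea

eabdcbea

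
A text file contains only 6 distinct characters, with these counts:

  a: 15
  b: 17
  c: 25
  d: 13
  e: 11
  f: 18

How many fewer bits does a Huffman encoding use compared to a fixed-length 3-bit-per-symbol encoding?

Fixed-length: 3 bits × 99 symbols = 297 bits.
Huffman merges:
combine e(11), d(13) → 24
combine a(15), b(17) → 32
combine f(18), 24 → 42
combine c(25), 32 → 57
combine 42, 57 → 99
Huffman total = 24 + 32 + 42 + 57 + 99 = 254 bits.
Saving = 297 − 254 = 43 bits.

43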